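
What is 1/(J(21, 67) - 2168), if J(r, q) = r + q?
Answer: -1/2080 ≈ -0.00048077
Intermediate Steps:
J(r, q) = q + r
1/(J(21, 67) - 2168) = 1/((67 + 21) - 2168) = 1/(88 - 2168) = 1/(-2080) = -1/2080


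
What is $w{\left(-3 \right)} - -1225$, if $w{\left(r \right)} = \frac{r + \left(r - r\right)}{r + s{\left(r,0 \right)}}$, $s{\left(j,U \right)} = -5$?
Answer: $\frac{9803}{8} \approx 1225.4$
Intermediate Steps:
$w{\left(r \right)} = \frac{r}{-5 + r}$ ($w{\left(r \right)} = \frac{r + \left(r - r\right)}{r - 5} = \frac{r + 0}{-5 + r} = \frac{r}{-5 + r}$)
$w{\left(-3 \right)} - -1225 = - \frac{3}{-5 - 3} - -1225 = - \frac{3}{-8} + 1225 = \left(-3\right) \left(- \frac{1}{8}\right) + 1225 = \frac{3}{8} + 1225 = \frac{9803}{8}$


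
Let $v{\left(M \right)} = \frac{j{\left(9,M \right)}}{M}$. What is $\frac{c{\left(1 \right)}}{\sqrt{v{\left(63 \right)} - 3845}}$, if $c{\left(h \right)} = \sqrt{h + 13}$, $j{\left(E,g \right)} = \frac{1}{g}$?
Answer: $- \frac{63 i \sqrt{53412814}}{7630402} \approx - 0.060341 i$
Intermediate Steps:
$c{\left(h \right)} = \sqrt{13 + h}$
$v{\left(M \right)} = \frac{1}{M^{2}}$ ($v{\left(M \right)} = \frac{1}{M M} = \frac{1}{M^{2}}$)
$\frac{c{\left(1 \right)}}{\sqrt{v{\left(63 \right)} - 3845}} = \frac{\sqrt{13 + 1}}{\sqrt{\frac{1}{3969} - 3845}} = \frac{\sqrt{14}}{\sqrt{\frac{1}{3969} - 3845}} = \frac{\sqrt{14}}{\sqrt{- \frac{15260804}{3969}}} = \frac{\sqrt{14}}{\frac{2}{63} i \sqrt{3815201}} = \sqrt{14} \left(- \frac{63 i \sqrt{3815201}}{7630402}\right) = - \frac{63 i \sqrt{53412814}}{7630402}$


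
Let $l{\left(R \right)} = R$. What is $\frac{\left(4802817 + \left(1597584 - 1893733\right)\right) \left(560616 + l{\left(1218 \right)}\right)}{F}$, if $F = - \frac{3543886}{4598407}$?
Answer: $- \frac{5821581673507892292}{1771943} \approx -3.2854 \cdot 10^{12}$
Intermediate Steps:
$F = - \frac{3543886}{4598407}$ ($F = \left(-3543886\right) \frac{1}{4598407} = - \frac{3543886}{4598407} \approx -0.77068$)
$\frac{\left(4802817 + \left(1597584 - 1893733\right)\right) \left(560616 + l{\left(1218 \right)}\right)}{F} = \frac{\left(4802817 + \left(1597584 - 1893733\right)\right) \left(560616 + 1218\right)}{- \frac{3543886}{4598407}} = \left(4802817 + \left(1597584 - 1893733\right)\right) 561834 \left(- \frac{4598407}{3543886}\right) = \left(4802817 - 296149\right) 561834 \left(- \frac{4598407}{3543886}\right) = 4506668 \cdot 561834 \left(- \frac{4598407}{3543886}\right) = 2531999309112 \left(- \frac{4598407}{3543886}\right) = - \frac{5821581673507892292}{1771943}$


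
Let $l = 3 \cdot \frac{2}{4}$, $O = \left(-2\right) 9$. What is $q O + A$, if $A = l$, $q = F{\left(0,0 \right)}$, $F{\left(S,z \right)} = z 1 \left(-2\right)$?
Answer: $\frac{3}{2} \approx 1.5$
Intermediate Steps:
$O = -18$
$F{\left(S,z \right)} = - 2 z$ ($F{\left(S,z \right)} = z \left(-2\right) = - 2 z$)
$q = 0$ ($q = \left(-2\right) 0 = 0$)
$l = \frac{3}{2}$ ($l = 3 \cdot 2 \cdot \frac{1}{4} = 3 \cdot \frac{1}{2} = \frac{3}{2} \approx 1.5$)
$A = \frac{3}{2} \approx 1.5$
$q O + A = 0 \left(-18\right) + \frac{3}{2} = 0 + \frac{3}{2} = \frac{3}{2}$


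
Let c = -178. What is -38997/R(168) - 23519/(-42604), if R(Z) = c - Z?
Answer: 834782881/7370492 ≈ 113.26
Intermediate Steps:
R(Z) = -178 - Z
-38997/R(168) - 23519/(-42604) = -38997/(-178 - 1*168) - 23519/(-42604) = -38997/(-178 - 168) - 23519*(-1/42604) = -38997/(-346) + 23519/42604 = -38997*(-1/346) + 23519/42604 = 38997/346 + 23519/42604 = 834782881/7370492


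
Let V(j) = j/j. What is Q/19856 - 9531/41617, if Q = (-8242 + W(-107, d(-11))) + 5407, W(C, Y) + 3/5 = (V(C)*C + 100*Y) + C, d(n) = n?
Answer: -452426799/1032933940 ≈ -0.43800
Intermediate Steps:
V(j) = 1
W(C, Y) = -⅗ + 2*C + 100*Y (W(C, Y) = -⅗ + ((1*C + 100*Y) + C) = -⅗ + ((C + 100*Y) + C) = -⅗ + (2*C + 100*Y) = -⅗ + 2*C + 100*Y)
Q = -20748/5 (Q = (-8242 + (-⅗ + 2*(-107) + 100*(-11))) + 5407 = (-8242 + (-⅗ - 214 - 1100)) + 5407 = (-8242 - 6573/5) + 5407 = -47783/5 + 5407 = -20748/5 ≈ -4149.6)
Q/19856 - 9531/41617 = -20748/5/19856 - 9531/41617 = -20748/5*1/19856 - 9531*1/41617 = -5187/24820 - 9531/41617 = -452426799/1032933940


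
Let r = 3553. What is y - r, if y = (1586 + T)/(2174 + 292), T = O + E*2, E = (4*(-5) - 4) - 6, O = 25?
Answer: -2920049/822 ≈ -3552.4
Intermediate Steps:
E = -30 (E = (-20 - 4) - 6 = -24 - 6 = -30)
T = -35 (T = 25 - 30*2 = 25 - 60 = -35)
y = 517/822 (y = (1586 - 35)/(2174 + 292) = 1551/2466 = 1551*(1/2466) = 517/822 ≈ 0.62895)
y - r = 517/822 - 1*3553 = 517/822 - 3553 = -2920049/822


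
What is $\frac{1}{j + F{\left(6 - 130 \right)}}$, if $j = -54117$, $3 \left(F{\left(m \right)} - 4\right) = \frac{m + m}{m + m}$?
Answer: $- \frac{3}{162338} \approx -1.848 \cdot 10^{-5}$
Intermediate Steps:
$F{\left(m \right)} = \frac{13}{3}$ ($F{\left(m \right)} = 4 + \frac{\left(m + m\right) \frac{1}{m + m}}{3} = 4 + \frac{2 m \frac{1}{2 m}}{3} = 4 + \frac{1}{3} \cdot 1 = 4 + \frac{1}{3} = \frac{13}{3}$)
$\frac{1}{j + F{\left(6 - 130 \right)}} = \frac{1}{-54117 + \frac{13}{3}} = \frac{1}{- \frac{162338}{3}} = - \frac{3}{162338}$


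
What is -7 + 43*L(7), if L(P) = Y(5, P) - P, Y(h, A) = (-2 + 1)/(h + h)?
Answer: -3123/10 ≈ -312.30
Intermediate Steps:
Y(h, A) = -1/(2*h)
L(P) = -1/10 - P (L(P) = -1/2/5 - P = -1/2*1/5 - P = -1/10 - P)
-7 + 43*L(7) = -7 + 43*(-1/10 - 1*7) = -7 + 43*(-1/10 - 7) = -7 + 43*(-71/10) = -7 - 3053/10 = -3123/10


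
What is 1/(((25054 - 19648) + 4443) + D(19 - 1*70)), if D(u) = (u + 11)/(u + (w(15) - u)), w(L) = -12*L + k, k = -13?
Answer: 193/1900897 ≈ 0.00010153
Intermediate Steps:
w(L) = -13 - 12*L (w(L) = -12*L - 13 = -13 - 12*L)
D(u) = -11/193 - u/193 (D(u) = (u + 11)/(u + ((-13 - 12*15) - u)) = (11 + u)/(u + ((-13 - 180) - u)) = (11 + u)/(u + (-193 - u)) = (11 + u)/(-193) = (11 + u)*(-1/193) = -11/193 - u/193)
1/(((25054 - 19648) + 4443) + D(19 - 1*70)) = 1/(((25054 - 19648) + 4443) + (-11/193 - (19 - 1*70)/193)) = 1/((5406 + 4443) + (-11/193 - (19 - 70)/193)) = 1/(9849 + (-11/193 - 1/193*(-51))) = 1/(9849 + (-11/193 + 51/193)) = 1/(9849 + 40/193) = 1/(1900897/193) = 193/1900897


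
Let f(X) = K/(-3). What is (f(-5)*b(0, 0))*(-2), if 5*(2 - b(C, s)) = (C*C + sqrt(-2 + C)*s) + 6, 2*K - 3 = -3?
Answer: 0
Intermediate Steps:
K = 0 (K = 3/2 + (1/2)*(-3) = 3/2 - 3/2 = 0)
f(X) = 0 (f(X) = 0/(-3) = 0*(-1/3) = 0)
b(C, s) = 4/5 - C**2/5 - s*sqrt(-2 + C)/5 (b(C, s) = 2 - ((C*C + sqrt(-2 + C)*s) + 6)/5 = 2 - ((C**2 + s*sqrt(-2 + C)) + 6)/5 = 2 - (6 + C**2 + s*sqrt(-2 + C))/5 = 2 + (-6/5 - C**2/5 - s*sqrt(-2 + C)/5) = 4/5 - C**2/5 - s*sqrt(-2 + C)/5)
(f(-5)*b(0, 0))*(-2) = (0*(4/5 - 1/5*0**2 - 1/5*0*sqrt(-2 + 0)))*(-2) = (0*(4/5 - 1/5*0 - 1/5*0*sqrt(-2)))*(-2) = (0*(4/5 + 0 - 1/5*0*I*sqrt(2)))*(-2) = (0*(4/5 + 0 + 0))*(-2) = (0*(4/5))*(-2) = 0*(-2) = 0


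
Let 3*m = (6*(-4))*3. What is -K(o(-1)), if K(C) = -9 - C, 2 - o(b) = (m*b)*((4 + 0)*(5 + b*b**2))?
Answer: -373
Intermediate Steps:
m = -24 (m = ((6*(-4))*3)/3 = (-24*3)/3 = (1/3)*(-72) = -24)
o(b) = 2 + 24*b*(20 + 4*b**3) (o(b) = 2 - (-24*b)*(4 + 0)*(5 + b*b**2) = 2 - (-24*b)*4*(5 + b**3) = 2 - (-24*b)*(20 + 4*b**3) = 2 - (-24)*b*(20 + 4*b**3) = 2 + 24*b*(20 + 4*b**3))
-K(o(-1)) = -(-9 - (2 + 96*(-1)**4 + 480*(-1))) = -(-9 - (2 + 96*1 - 480)) = -(-9 - (2 + 96 - 480)) = -(-9 - 1*(-382)) = -(-9 + 382) = -1*373 = -373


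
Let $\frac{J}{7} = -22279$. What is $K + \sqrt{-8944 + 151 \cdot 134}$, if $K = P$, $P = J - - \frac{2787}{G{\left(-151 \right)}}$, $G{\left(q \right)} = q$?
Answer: $- \frac{23551690}{151} + \sqrt{11290} \approx -1.5587 \cdot 10^{5}$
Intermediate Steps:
$J = -155953$ ($J = 7 \left(-22279\right) = -155953$)
$P = - \frac{23551690}{151}$ ($P = -155953 - - \frac{2787}{-151} = -155953 - \left(-2787\right) \left(- \frac{1}{151}\right) = -155953 - \frac{2787}{151} = - \frac{23551690}{151} \approx -1.5597 \cdot 10^{5}$)
$K = - \frac{23551690}{151} \approx -1.5597 \cdot 10^{5}$
$K + \sqrt{-8944 + 151 \cdot 134} = - \frac{23551690}{151} + \sqrt{-8944 + 151 \cdot 134} = - \frac{23551690}{151} + \sqrt{-8944 + 20234} = - \frac{23551690}{151} + \sqrt{11290}$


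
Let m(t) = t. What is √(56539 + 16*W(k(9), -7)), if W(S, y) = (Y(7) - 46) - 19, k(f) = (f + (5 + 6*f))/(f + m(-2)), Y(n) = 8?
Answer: √55627 ≈ 235.85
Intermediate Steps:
k(f) = (5 + 7*f)/(-2 + f) (k(f) = (f + (5 + 6*f))/(f - 2) = (5 + 7*f)/(-2 + f))
W(S, y) = -57 (W(S, y) = (8 - 46) - 19 = -38 - 19 = -57)
√(56539 + 16*W(k(9), -7)) = √(56539 + 16*(-57)) = √(56539 - 912) = √55627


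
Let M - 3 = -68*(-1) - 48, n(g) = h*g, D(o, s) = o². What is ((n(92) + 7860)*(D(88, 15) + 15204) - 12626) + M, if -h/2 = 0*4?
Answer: 180358677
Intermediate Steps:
h = 0 (h = -0*4 = -2*0 = 0)
n(g) = 0 (n(g) = 0*g = 0)
M = 23 (M = 3 + (-68*(-1) - 48) = 3 + (68 - 48) = 3 + 20 = 23)
((n(92) + 7860)*(D(88, 15) + 15204) - 12626) + M = ((0 + 7860)*(88² + 15204) - 12626) + 23 = (7860*(7744 + 15204) - 12626) + 23 = (7860*22948 - 12626) + 23 = (180371280 - 12626) + 23 = 180358654 + 23 = 180358677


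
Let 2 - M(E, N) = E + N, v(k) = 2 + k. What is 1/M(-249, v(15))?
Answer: 1/234 ≈ 0.0042735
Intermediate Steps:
M(E, N) = 2 - E - N (M(E, N) = 2 - (E + N) = 2 + (-E - N) = 2 - E - N)
1/M(-249, v(15)) = 1/(2 - 1*(-249) - (2 + 15)) = 1/(2 + 249 - 1*17) = 1/(2 + 249 - 17) = 1/234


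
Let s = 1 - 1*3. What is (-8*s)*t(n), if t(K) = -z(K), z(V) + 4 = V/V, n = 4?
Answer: 48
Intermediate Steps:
z(V) = -3 (z(V) = -4 + V/V = -4 + 1 = -3)
t(K) = 3 (t(K) = -1*(-3) = 3)
s = -2 (s = 1 - 3 = -2)
(-8*s)*t(n) = -8*(-2)*3 = 16*3 = 48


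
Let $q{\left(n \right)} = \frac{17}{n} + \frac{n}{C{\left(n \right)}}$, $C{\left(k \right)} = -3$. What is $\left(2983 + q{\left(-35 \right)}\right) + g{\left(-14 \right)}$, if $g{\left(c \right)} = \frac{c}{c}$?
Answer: $\frac{314494}{105} \approx 2995.2$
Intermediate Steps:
$g{\left(c \right)} = 1$
$q{\left(n \right)} = \frac{17}{n} - \frac{n}{3}$ ($q{\left(n \right)} = \frac{17}{n} + \frac{n}{-3} = \frac{17}{n} + n \left(- \frac{1}{3}\right) = \frac{17}{n} - \frac{n}{3}$)
$\left(2983 + q{\left(-35 \right)}\right) + g{\left(-14 \right)} = \left(2983 + \left(\frac{17}{-35} - - \frac{35}{3}\right)\right) + 1 = \left(2983 + \left(17 \left(- \frac{1}{35}\right) + \frac{35}{3}\right)\right) + 1 = \left(2983 + \left(- \frac{17}{35} + \frac{35}{3}\right)\right) + 1 = \left(2983 + \frac{1174}{105}\right) + 1 = \frac{314389}{105} + 1 = \frac{314494}{105}$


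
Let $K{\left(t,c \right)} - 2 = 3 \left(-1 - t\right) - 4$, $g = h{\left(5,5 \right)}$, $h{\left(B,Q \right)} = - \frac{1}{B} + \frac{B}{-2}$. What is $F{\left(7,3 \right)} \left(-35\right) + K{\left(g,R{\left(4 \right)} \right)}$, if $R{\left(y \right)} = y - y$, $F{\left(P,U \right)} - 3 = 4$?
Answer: $- \frac{2419}{10} \approx -241.9$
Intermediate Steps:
$h{\left(B,Q \right)} = - \frac{1}{B} - \frac{B}{2}$ ($h{\left(B,Q \right)} = - \frac{1}{B} + B \left(- \frac{1}{2}\right) = - \frac{1}{B} - \frac{B}{2}$)
$F{\left(P,U \right)} = 7$ ($F{\left(P,U \right)} = 3 + 4 = 7$)
$R{\left(y \right)} = 0$
$g = - \frac{27}{10}$ ($g = - \frac{1}{5} - \frac{5}{2} = - \frac{27}{10} \approx -2.7$)
$K{\left(t,c \right)} = -5 - 3 t$ ($K{\left(t,c \right)} = 2 + \left(3 \left(-1 - t\right) - 4\right) = 2 - \left(7 + 3 t\right) = -5 - 3 t$)
$F{\left(7,3 \right)} \left(-35\right) + K{\left(g,R{\left(4 \right)} \right)} = 7 \left(-35\right) - - \frac{31}{10} = -245 + \left(-5 + \frac{81}{10}\right) = -245 + \frac{31}{10} = - \frac{2419}{10}$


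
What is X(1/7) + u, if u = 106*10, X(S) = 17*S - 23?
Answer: 7276/7 ≈ 1039.4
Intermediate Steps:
X(S) = -23 + 17*S
u = 1060
X(1/7) + u = (-23 + 17/7) + 1060 = -144/7 + 1060 = 7276/7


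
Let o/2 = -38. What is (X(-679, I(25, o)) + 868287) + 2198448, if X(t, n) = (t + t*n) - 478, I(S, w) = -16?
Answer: 3076442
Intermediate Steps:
o = -76 (o = 2*(-38) = -76)
X(t, n) = -478 + t + n*t (X(t, n) = (t + n*t) - 478 = -478 + t + n*t)
(X(-679, I(25, o)) + 868287) + 2198448 = ((-478 - 679 - 16*(-679)) + 868287) + 2198448 = ((-478 - 679 + 10864) + 868287) + 2198448 = (9707 + 868287) + 2198448 = 877994 + 2198448 = 3076442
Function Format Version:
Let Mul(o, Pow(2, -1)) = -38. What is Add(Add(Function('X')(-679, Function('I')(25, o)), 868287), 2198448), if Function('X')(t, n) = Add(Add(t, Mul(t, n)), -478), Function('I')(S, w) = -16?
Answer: 3076442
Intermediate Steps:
o = -76 (o = Mul(2, -38) = -76)
Function('X')(t, n) = Add(-478, t, Mul(n, t)) (Function('X')(t, n) = Add(Add(t, Mul(n, t)), -478) = Add(-478, t, Mul(n, t)))
Add(Add(Function('X')(-679, Function('I')(25, o)), 868287), 2198448) = Add(Add(Add(-478, -679, Mul(-16, -679)), 868287), 2198448) = Add(Add(Add(-478, -679, 10864), 868287), 2198448) = Add(Add(9707, 868287), 2198448) = Add(877994, 2198448) = 3076442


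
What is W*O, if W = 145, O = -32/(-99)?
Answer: 4640/99 ≈ 46.869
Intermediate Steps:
O = 32/99 (O = -32*(-1/99) = 32/99 ≈ 0.32323)
W*O = 145*(32/99) = 4640/99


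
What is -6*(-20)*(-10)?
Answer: -1200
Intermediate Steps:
-6*(-20)*(-10) = 120*(-10) = -1200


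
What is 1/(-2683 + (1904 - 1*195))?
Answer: -1/974 ≈ -0.0010267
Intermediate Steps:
1/(-2683 + (1904 - 1*195)) = 1/(-2683 + (1904 - 195)) = 1/(-2683 + 1709) = 1/(-974) = -1/974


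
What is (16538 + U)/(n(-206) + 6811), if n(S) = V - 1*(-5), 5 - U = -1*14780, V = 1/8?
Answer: 250584/54529 ≈ 4.5954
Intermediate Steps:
V = 1/8 ≈ 0.12500
U = 14785 (U = 5 - (-1)*14780 = 5 - 1*(-14780) = 5 + 14780 = 14785)
n(S) = 41/8 (n(S) = 1/8 - 1*(-5) = 1/8 + 5 = 41/8)
(16538 + U)/(n(-206) + 6811) = (16538 + 14785)/(41/8 + 6811) = 31323/(54529/8) = 31323*(8/54529) = 250584/54529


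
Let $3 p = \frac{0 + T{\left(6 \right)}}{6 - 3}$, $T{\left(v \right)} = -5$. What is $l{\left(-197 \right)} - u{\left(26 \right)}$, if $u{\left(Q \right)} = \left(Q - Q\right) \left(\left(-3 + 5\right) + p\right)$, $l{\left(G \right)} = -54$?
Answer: $-54$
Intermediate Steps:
$p = - \frac{5}{9}$ ($p = \frac{\left(0 - 5\right) \frac{1}{6 - 3}}{3} = \frac{\left(-5\right) \frac{1}{3}}{3} = \frac{1}{3} \left(- \frac{5}{3}\right) = - \frac{5}{9} \approx -0.55556$)
$u{\left(Q \right)} = 0$ ($u{\left(Q \right)} = \left(Q - Q\right) \left(\left(-3 + 5\right) - \frac{5}{9}\right) = 0 \left(2 - \frac{5}{9}\right) = 0 \cdot \frac{13}{9} = 0$)
$l{\left(-197 \right)} - u{\left(26 \right)} = -54 - 0 = -54 + 0 = -54$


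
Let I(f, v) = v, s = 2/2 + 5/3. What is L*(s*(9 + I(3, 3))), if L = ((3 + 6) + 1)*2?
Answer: 640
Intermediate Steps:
s = 8/3 (s = 2*(½) + 5*(⅓) = 1 + 5/3 = 8/3 ≈ 2.6667)
L = 20 (L = (9 + 1)*2 = 10*2 = 20)
L*(s*(9 + I(3, 3))) = 20*(8*(9 + 3)/3) = 20*((8/3)*12) = 20*32 = 640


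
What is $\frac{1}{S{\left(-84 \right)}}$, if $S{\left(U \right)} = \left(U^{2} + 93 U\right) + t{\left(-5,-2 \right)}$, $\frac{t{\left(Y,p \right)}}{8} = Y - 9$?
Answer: $- \frac{1}{868} \approx -0.0011521$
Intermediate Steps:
$t{\left(Y,p \right)} = -72 + 8 Y$ ($t{\left(Y,p \right)} = 8 \left(Y - 9\right) = 8 \left(-9 + Y\right) = -72 + 8 Y$)
$S{\left(U \right)} = -112 + U^{2} + 93 U$ ($S{\left(U \right)} = \left(U^{2} + 93 U\right) + \left(-72 + 8 \left(-5\right)\right) = \left(U^{2} + 93 U\right) - 112 = -112 + U^{2} + 93 U$)
$\frac{1}{S{\left(-84 \right)}} = \frac{1}{-112 + \left(-84\right)^{2} + 93 \left(-84\right)} = \frac{1}{-112 + 7056 - 7812} = \frac{1}{-868} = - \frac{1}{868}$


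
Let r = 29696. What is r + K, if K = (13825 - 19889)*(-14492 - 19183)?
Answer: 204234896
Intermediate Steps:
K = 204205200 (K = -6064*(-33675) = 204205200)
r + K = 29696 + 204205200 = 204234896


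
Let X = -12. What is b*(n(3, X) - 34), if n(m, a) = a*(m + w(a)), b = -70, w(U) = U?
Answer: -5180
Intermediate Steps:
n(m, a) = a*(a + m) (n(m, a) = a*(m + a) = a*(a + m))
b*(n(3, X) - 34) = -70*(-12*(-12 + 3) - 34) = -70*(-12*(-9) - 34) = -70*(108 - 34) = -70*74 = -5180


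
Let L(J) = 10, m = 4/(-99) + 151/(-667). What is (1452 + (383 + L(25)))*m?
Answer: -3611485/7337 ≈ -492.23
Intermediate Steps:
m = -17617/66033 (m = 4*(-1/99) + 151*(-1/667) = -4/99 - 151/667 = -17617/66033 ≈ -0.26679)
(1452 + (383 + L(25)))*m = (1452 + (383 + 10))*(-17617/66033) = (1452 + 393)*(-17617/66033) = 1845*(-17617/66033) = -3611485/7337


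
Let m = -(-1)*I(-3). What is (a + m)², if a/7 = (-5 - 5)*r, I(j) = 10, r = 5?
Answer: 115600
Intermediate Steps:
a = -350 (a = 7*((-5 - 5)*5) = 7*(-10*5) = 7*(-50) = -350)
m = 10 (m = -(-1)*10 = -1*(-10) = 10)
(a + m)² = (-350 + 10)² = (-340)² = 115600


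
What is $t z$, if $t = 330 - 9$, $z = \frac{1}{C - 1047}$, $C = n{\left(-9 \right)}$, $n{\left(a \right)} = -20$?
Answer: $- \frac{321}{1067} \approx -0.30084$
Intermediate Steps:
$C = -20$
$z = - \frac{1}{1067}$ ($z = \frac{1}{-20 - 1047} = \frac{1}{-1067} = - \frac{1}{1067} \approx -0.00093721$)
$t = 321$
$t z = 321 \left(- \frac{1}{1067}\right) = - \frac{321}{1067}$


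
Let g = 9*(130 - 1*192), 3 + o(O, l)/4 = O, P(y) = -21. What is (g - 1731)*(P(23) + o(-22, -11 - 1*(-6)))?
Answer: 276969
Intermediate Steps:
o(O, l) = -12 + 4*O
g = -558 (g = 9*(130 - 192) = 9*(-62) = -558)
(g - 1731)*(P(23) + o(-22, -11 - 1*(-6))) = (-558 - 1731)*(-21 + (-12 + 4*(-22))) = -2289*(-21 + (-12 - 88)) = -2289*(-21 - 100) = -2289*(-121) = 276969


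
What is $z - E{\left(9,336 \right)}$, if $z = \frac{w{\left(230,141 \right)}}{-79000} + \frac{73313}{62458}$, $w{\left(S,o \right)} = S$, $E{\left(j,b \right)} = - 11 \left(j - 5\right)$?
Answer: $\frac{66730949}{1477300} \approx 45.171$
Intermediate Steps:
$E{\left(j,b \right)} = 55 - 11 j$ ($E{\left(j,b \right)} = - 11 \left(-5 + j\right) = 55 - 11 j$)
$z = \frac{1729749}{1477300}$ ($z = \frac{230}{-79000} + \frac{73313}{62458} = 230 \left(- \frac{1}{79000}\right) + 73313 \cdot \frac{1}{62458} = - \frac{23}{7900} + \frac{439}{374} = \frac{1729749}{1477300} \approx 1.1709$)
$z - E{\left(9,336 \right)} = \frac{1729749}{1477300} - \left(55 - 99\right) = \frac{1729749}{1477300} - -44 = \frac{1729749}{1477300} + 44 = \frac{66730949}{1477300}$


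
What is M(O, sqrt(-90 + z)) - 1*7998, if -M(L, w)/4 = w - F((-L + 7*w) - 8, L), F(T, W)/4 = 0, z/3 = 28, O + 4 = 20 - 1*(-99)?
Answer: -7998 - 4*I*sqrt(6) ≈ -7998.0 - 9.798*I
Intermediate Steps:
O = 115 (O = -4 + (20 - 1*(-99)) = -4 + (20 + 99) = -4 + 119 = 115)
z = 84 (z = 3*28 = 84)
F(T, W) = 0 (F(T, W) = 4*0 = 0)
M(L, w) = -4*w (M(L, w) = -4*(w - 1*0) = -4*(w + 0) = -4*w)
M(O, sqrt(-90 + z)) - 1*7998 = -4*sqrt(-90 + 84) - 1*7998 = -4*I*sqrt(6) - 7998 = -7998 - 4*I*sqrt(6)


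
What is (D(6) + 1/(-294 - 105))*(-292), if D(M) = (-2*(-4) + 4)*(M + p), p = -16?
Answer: 13981252/399 ≈ 35041.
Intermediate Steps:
D(M) = -192 + 12*M (D(M) = (-2*(-4) + 4)*(M - 16) = (8 + 4)*(-16 + M) = 12*(-16 + M) = -192 + 12*M)
(D(6) + 1/(-294 - 105))*(-292) = ((-192 + 12*6) + 1/(-294 - 105))*(-292) = ((-192 + 72) + 1/(-399))*(-292) = (-120 - 1/399)*(-292) = -47881/399*(-292) = 13981252/399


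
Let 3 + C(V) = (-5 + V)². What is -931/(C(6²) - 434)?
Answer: -931/524 ≈ -1.7767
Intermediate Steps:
C(V) = -3 + (-5 + V)²
-931/(C(6²) - 434) = -931/((-3 + (-5 + 6²)²) - 434) = -931/((-3 + (-5 + 36)²) - 434) = -931/((-3 + 31²) - 434) = -931/((-3 + 961) - 434) = -931/(958 - 434) = -931/524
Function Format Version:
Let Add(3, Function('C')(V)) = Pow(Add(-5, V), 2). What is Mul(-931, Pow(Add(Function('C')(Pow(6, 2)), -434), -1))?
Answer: Rational(-931, 524) ≈ -1.7767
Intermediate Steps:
Function('C')(V) = Add(-3, Pow(Add(-5, V), 2))
Mul(-931, Pow(Add(Function('C')(Pow(6, 2)), -434), -1)) = Mul(-931, Pow(Add(Add(-3, Pow(Add(-5, Pow(6, 2)), 2)), -434), -1)) = Mul(-931, Pow(Add(Add(-3, Pow(Add(-5, 36), 2)), -434), -1)) = Mul(-931, Pow(Add(Add(-3, Pow(31, 2)), -434), -1)) = Mul(-931, Pow(Add(Add(-3, 961), -434), -1)) = Mul(-931, Pow(Add(958, -434), -1)) = Mul(-931, Pow(524, -1)) = Mul(-931, Rational(1, 524)) = Rational(-931, 524)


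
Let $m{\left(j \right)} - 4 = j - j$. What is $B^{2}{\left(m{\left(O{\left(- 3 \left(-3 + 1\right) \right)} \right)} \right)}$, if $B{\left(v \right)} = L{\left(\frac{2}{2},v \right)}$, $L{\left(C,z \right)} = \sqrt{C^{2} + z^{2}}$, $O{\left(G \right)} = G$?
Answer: $17$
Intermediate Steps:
$m{\left(j \right)} = 4$ ($m{\left(j \right)} = 4 + \left(j - j\right) = 4 + 0 = 4$)
$B{\left(v \right)} = \sqrt{1 + v^{2}}$ ($B{\left(v \right)} = \sqrt{\left(\frac{2}{2}\right)^{2} + v^{2}} = \sqrt{\left(2 \cdot \frac{1}{2}\right)^{2} + v^{2}} = \sqrt{1^{2} + v^{2}} = \sqrt{1 + v^{2}}$)
$B^{2}{\left(m{\left(O{\left(- 3 \left(-3 + 1\right) \right)} \right)} \right)} = \left(\sqrt{1 + 4^{2}}\right)^{2} = \left(\sqrt{1 + 16}\right)^{2} = \left(\sqrt{17}\right)^{2} = 17$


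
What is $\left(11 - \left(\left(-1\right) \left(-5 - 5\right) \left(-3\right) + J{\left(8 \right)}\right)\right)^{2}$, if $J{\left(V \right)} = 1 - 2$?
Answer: $1764$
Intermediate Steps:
$J{\left(V \right)} = -1$
$\left(11 - \left(\left(-1\right) \left(-5 - 5\right) \left(-3\right) + J{\left(8 \right)}\right)\right)^{2} = \left(11 - \left(-1 - \left(-5 - 5\right) \left(-3\right)\right)\right)^{2} = \left(11 + \left(\left(-10\right) \left(-3\right) + 1\right)\right)^{2} = \left(11 + \left(30 + 1\right)\right)^{2} = \left(11 + 31\right)^{2} = 42^{2} = 1764$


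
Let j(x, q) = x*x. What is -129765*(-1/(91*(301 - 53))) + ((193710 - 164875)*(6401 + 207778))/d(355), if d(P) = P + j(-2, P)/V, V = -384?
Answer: 13380159545024955/769094872 ≈ 1.7397e+7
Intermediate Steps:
j(x, q) = x²
d(P) = -1/96 + P (d(P) = P + (-2)²/(-384) = P + 4*(-1/384) = P - 1/96 = -1/96 + P)
-129765*(-1/(91*(301 - 53))) + ((193710 - 164875)*(6401 + 207778))/d(355) = -129765*(-1/(91*(301 - 53))) + ((193710 - 164875)*(6401 + 207778))/(-1/96 + 355) = -129765/((-91*248)) + (28835*214179)/(34079/96) = -129765/(-22568) + 6175851465*(96/34079) = -129765*(-1/22568) + 592881740640/34079 = 129765/22568 + 592881740640/34079 = 13380159545024955/769094872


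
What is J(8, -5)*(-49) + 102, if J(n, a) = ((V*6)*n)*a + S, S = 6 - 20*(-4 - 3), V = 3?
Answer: 28228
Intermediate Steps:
S = 146 (S = 6 - 20*(-7) = 6 - 4*(-35) = 6 + 140 = 146)
J(n, a) = 146 + 18*a*n (J(n, a) = ((3*6)*n)*a + 146 = (18*n)*a + 146 = 18*a*n + 146 = 146 + 18*a*n)
J(8, -5)*(-49) + 102 = (146 + 18*(-5)*8)*(-49) + 102 = (146 - 720)*(-49) + 102 = -574*(-49) + 102 = 28126 + 102 = 28228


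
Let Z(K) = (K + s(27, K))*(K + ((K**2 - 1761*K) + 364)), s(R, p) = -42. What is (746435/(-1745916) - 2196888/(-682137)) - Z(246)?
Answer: 10044283271823615917/132328211388 ≈ 7.5904e+7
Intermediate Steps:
Z(K) = (-42 + K)*(364 + K**2 - 1760*K) (Z(K) = (K - 42)*(K + ((K**2 - 1761*K) + 364)) = (-42 + K)*(K + (364 + K**2 - 1761*K)) = (-42 + K)*(364 + K**2 - 1760*K))
(746435/(-1745916) - 2196888/(-682137)) - Z(246) = (746435/(-1745916) - 2196888/(-682137)) - (-15288 + 246**3 - 1802*246**2 + 74284*246) = (746435*(-1/1745916) - 2196888*(-1/682137)) - (-15288 + 14886936 - 1802*60516 + 18273864) = (-746435/1745916 + 732296/227379) - (-15288 + 14886936 - 109049832 + 18273864) = 369601219757/132328211388 - 1*(-75904320) = 369601219757/132328211388 + 75904320 = 10044283271823615917/132328211388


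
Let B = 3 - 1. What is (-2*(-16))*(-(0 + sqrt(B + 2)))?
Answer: -64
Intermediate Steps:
B = 2
(-2*(-16))*(-(0 + sqrt(B + 2))) = (-2*(-16))*(-(0 + sqrt(2 + 2))) = 32*(-(0 + sqrt(4))) = 32*(-(0 + 2)) = 32*(-1*2) = 32*(-2) = -64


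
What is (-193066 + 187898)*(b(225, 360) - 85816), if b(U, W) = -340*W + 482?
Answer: 1073569312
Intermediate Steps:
b(U, W) = 482 - 340*W
(-193066 + 187898)*(b(225, 360) - 85816) = (-193066 + 187898)*((482 - 340*360) - 85816) = -5168*((482 - 122400) - 85816) = -5168*(-121918 - 85816) = -5168*(-207734) = 1073569312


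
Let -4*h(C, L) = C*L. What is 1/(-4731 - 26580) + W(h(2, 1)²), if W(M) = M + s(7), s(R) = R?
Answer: 908015/125244 ≈ 7.2500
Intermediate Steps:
h(C, L) = -C*L/4
W(M) = 7 + M (W(M) = M + 7 = 7 + M)
1/(-4731 - 26580) + W(h(2, 1)²) = 1/(-4731 - 26580) + (7 + (-¼*2*1)²) = 1/(-31311) + (7 + (-½)²) = -1/31311 + (7 + ¼) = -1/31311 + 29/4 = 908015/125244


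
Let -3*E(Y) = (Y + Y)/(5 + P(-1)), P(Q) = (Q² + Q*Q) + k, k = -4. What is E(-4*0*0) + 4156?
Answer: 4156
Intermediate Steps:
P(Q) = -4 + 2*Q² (P(Q) = (Q² + Q*Q) - 4 = (Q² + Q²) - 4 = 2*Q² - 4 = -4 + 2*Q²)
E(Y) = -2*Y/9 (E(Y) = -(Y + Y)/(3*(5 + (-4 + 2*(-1)²))) = -2*Y/(3*(5 + (-4 + 2*1))) = -2*Y/(3*(5 + (-4 + 2))) = -2*Y/(3*(5 - 2)) = -2*Y/(3*3) = -2*Y/9)
E(-4*0*0) + 4156 = -2*(-4*0)*0/9 + 4156 = -0*0 + 4156 = -2/9*0 + 4156 = 0 + 4156 = 4156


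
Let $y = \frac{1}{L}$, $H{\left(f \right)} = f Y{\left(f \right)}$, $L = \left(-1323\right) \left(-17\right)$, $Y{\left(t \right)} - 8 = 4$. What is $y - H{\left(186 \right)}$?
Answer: $- \frac{50199911}{22491} \approx -2232.0$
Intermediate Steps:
$Y{\left(t \right)} = 12$ ($Y{\left(t \right)} = 8 + 4 = 12$)
$L = 22491$
$H{\left(f \right)} = 12 f$ ($H{\left(f \right)} = f 12 = 12 f$)
$y = \frac{1}{22491} \approx 4.4462 \cdot 10^{-5}$
$y - H{\left(186 \right)} = \frac{1}{22491} - 12 \cdot 186 = \frac{1}{22491} - 2232 = - \frac{50199911}{22491}$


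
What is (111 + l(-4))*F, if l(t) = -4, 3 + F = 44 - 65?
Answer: -2568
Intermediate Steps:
F = -24 (F = -3 + (44 - 65) = -3 - 21 = -24)
(111 + l(-4))*F = (111 - 4)*(-24) = 107*(-24) = -2568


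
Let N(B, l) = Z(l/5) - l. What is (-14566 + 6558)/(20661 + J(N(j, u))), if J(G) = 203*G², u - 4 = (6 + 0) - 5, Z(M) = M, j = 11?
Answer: -8008/23909 ≈ -0.33494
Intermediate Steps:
u = 5 (u = 4 + ((6 + 0) - 5) = 4 + (6 - 5) = 4 + 1 = 5)
N(B, l) = -4*l/5 (N(B, l) = l/5 - l = -4*l/5)
(-14566 + 6558)/(20661 + J(N(j, u))) = (-14566 + 6558)/(20661 + 203*(-⅘*5)²) = -8008/(20661 + 203*(-4)²) = -8008/(20661 + 203*16) = -8008/(20661 + 3248) = -8008/23909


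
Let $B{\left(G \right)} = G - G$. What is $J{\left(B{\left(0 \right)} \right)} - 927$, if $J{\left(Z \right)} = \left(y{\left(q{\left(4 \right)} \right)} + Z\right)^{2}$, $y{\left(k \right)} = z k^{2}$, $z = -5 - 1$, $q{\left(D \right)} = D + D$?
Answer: $146529$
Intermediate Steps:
$B{\left(G \right)} = 0$
$q{\left(D \right)} = 2 D$
$z = -6$ ($z = -5 - 1 = -6$)
$y{\left(k \right)} = - 6 k^{2}$
$J{\left(Z \right)} = \left(-384 + Z\right)^{2}$ ($J{\left(Z \right)} = \left(- 6 \left(2 \cdot 4\right)^{2} + Z\right)^{2} = \left(- 6 \cdot 8^{2} + Z\right)^{2} = \left(\left(-6\right) 64 + Z\right)^{2} = \left(-384 + Z\right)^{2}$)
$J{\left(B{\left(0 \right)} \right)} - 927 = \left(-384 + 0\right)^{2} - 927 = \left(-384\right)^{2} - 927 = 147456 - 927 = 146529$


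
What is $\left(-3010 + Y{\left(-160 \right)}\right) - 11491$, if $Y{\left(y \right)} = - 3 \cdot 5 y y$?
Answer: $-398501$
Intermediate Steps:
$Y{\left(y \right)} = - 15 y^{2}$ ($Y{\left(y \right)} = - 15 y y = - 15 y^{2}$)
$\left(-3010 + Y{\left(-160 \right)}\right) - 11491 = \left(-3010 - 15 \left(-160\right)^{2}\right) - 11491 = \left(-3010 - 384000\right) - 11491 = -387010 - 11491 = -398501$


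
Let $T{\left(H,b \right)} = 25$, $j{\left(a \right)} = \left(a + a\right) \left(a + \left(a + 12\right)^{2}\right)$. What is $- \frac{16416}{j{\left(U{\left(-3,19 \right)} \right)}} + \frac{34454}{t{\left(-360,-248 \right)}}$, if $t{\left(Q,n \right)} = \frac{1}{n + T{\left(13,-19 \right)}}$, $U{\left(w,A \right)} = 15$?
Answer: $- \frac{1190902624}{155} \approx -7.6832 \cdot 10^{6}$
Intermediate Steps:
$j{\left(a \right)} = 2 a \left(a + \left(12 + a\right)^{2}\right)$
$t{\left(Q,n \right)} = \frac{1}{25 + n}$ ($t{\left(Q,n \right)} = \frac{1}{n + 25} = \frac{1}{25 + n}$)
$- \frac{16416}{j{\left(U{\left(-3,19 \right)} \right)}} + \frac{34454}{t{\left(-360,-248 \right)}} = - \frac{16416}{2 \cdot 15 \left(15 + \left(12 + 15\right)^{2}\right)} + \frac{34454}{\frac{1}{25 - 248}} = - \frac{16416}{2 \cdot 15 \left(15 + 27^{2}\right)} + \frac{34454}{\frac{1}{-223}} = - \frac{16416}{2 \cdot 15 \left(15 + 729\right)} + \frac{34454}{- \frac{1}{223}} = - \frac{16416}{2 \cdot 15 \cdot 744} + 34454 \left(-223\right) = - \frac{16416}{22320} - 7683242 = \left(-16416\right) \frac{1}{22320} - 7683242 = - \frac{114}{155} - 7683242 = - \frac{1190902624}{155}$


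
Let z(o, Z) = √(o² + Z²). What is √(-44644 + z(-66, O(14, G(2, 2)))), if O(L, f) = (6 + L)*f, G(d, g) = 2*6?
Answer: √(-44644 + 6*√1721) ≈ 210.7*I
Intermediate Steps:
G(d, g) = 12
O(L, f) = f*(6 + L)
z(o, Z) = √(Z² + o²)
√(-44644 + z(-66, O(14, G(2, 2)))) = √(-44644 + √((12*(6 + 14))² + (-66)²)) = √(-44644 + √((12*20)² + 4356)) = √(-44644 + √(240² + 4356)) = √(-44644 + √(57600 + 4356)) = √(-44644 + √61956) = √(-44644 + 6*√1721)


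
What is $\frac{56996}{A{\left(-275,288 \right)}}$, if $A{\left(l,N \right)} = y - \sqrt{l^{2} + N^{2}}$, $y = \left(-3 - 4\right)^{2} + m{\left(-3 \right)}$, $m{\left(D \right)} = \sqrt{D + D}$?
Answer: $\frac{56996}{49 - \sqrt{158569} + i \sqrt{6}} \approx -163.21 - 1.1448 i$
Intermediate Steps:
$m{\left(D \right)} = \sqrt{2} \sqrt{D}$ ($m{\left(D \right)} = \sqrt{2 D} = \sqrt{2} \sqrt{D}$)
$y = 49 + i \sqrt{6}$ ($y = \left(-3 - 4\right)^{2} + \sqrt{2} \sqrt{-3} = \left(-7\right)^{2} + \sqrt{2} i \sqrt{3} = 49 + i \sqrt{6} \approx 49.0 + 2.4495 i$)
$A{\left(l,N \right)} = 49 - \sqrt{N^{2} + l^{2}} + i \sqrt{6}$ ($A{\left(l,N \right)} = \left(49 + i \sqrt{6}\right) - \sqrt{l^{2} + N^{2}} = \left(49 + i \sqrt{6}\right) - \sqrt{N^{2} + l^{2}} = 49 - \sqrt{N^{2} + l^{2}} + i \sqrt{6}$)
$\frac{56996}{A{\left(-275,288 \right)}} = \frac{56996}{49 - \sqrt{288^{2} + \left(-275\right)^{2}} + i \sqrt{6}} = \frac{56996}{49 - \sqrt{82944 + 75625} + i \sqrt{6}} = \frac{56996}{49 - \sqrt{158569} + i \sqrt{6}}$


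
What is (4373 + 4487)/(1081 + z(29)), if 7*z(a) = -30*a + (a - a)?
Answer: 62020/6697 ≈ 9.2609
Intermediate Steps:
z(a) = -30*a/7 (z(a) = (-30*a + (a - a))/7 = (-30*a + 0)/7 = (-30*a)/7 = -30*a/7)
(4373 + 4487)/(1081 + z(29)) = (4373 + 4487)/(1081 - 30/7*29) = 8860/(1081 - 870/7) = 8860/(6697/7) = 8860*(7/6697) = 62020/6697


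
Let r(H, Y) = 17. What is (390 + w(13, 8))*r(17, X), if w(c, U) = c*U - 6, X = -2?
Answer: 8296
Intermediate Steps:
w(c, U) = -6 + U*c (w(c, U) = U*c - 6 = -6 + U*c)
(390 + w(13, 8))*r(17, X) = (390 + (-6 + 8*13))*17 = (390 + (-6 + 104))*17 = (390 + 98)*17 = 488*17 = 8296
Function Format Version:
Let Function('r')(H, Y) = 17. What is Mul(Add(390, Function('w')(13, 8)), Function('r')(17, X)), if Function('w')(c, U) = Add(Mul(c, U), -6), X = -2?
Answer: 8296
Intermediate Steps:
Function('w')(c, U) = Add(-6, Mul(U, c)) (Function('w')(c, U) = Add(Mul(U, c), -6) = Add(-6, Mul(U, c)))
Mul(Add(390, Function('w')(13, 8)), Function('r')(17, X)) = Mul(Add(390, Add(-6, Mul(8, 13))), 17) = Mul(Add(390, Add(-6, 104)), 17) = Mul(Add(390, 98), 17) = Mul(488, 17) = 8296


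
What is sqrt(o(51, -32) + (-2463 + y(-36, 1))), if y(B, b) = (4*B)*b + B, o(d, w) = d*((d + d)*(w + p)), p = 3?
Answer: I*sqrt(153501) ≈ 391.79*I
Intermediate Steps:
o(d, w) = 2*d**2*(3 + w) (o(d, w) = d*((d + d)*(w + 3)) = d*((2*d)*(3 + w)) = d*(2*d*(3 + w)) = 2*d**2*(3 + w))
y(B, b) = B + 4*B*b (y(B, b) = 4*B*b + B = B + 4*B*b)
sqrt(o(51, -32) + (-2463 + y(-36, 1))) = sqrt(2*51**2*(3 - 32) + (-2463 - 36*(1 + 4*1))) = sqrt(2*2601*(-29) + (-2463 - 36*(1 + 4))) = sqrt(-150858 + (-2463 - 36*5)) = sqrt(-150858 + (-2463 - 180)) = sqrt(-150858 - 2643) = sqrt(-153501) = I*sqrt(153501)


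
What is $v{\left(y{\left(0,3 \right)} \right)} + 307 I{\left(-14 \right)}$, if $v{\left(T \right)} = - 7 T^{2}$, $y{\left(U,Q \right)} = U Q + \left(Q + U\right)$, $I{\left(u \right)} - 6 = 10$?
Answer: $4849$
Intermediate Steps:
$I{\left(u \right)} = 16$ ($I{\left(u \right)} = 6 + 10 = 16$)
$y{\left(U,Q \right)} = Q + U + Q U$ ($y{\left(U,Q \right)} = Q U + \left(Q + U\right) = Q + U + Q U$)
$v{\left(y{\left(0,3 \right)} \right)} + 307 I{\left(-14 \right)} = - 7 \left(3 + 0 + 3 \cdot 0\right)^{2} + 307 \cdot 16 = - 7 \left(3 + 0 + 0\right)^{2} + 4912 = - 7 \cdot 3^{2} + 4912 = \left(-7\right) 9 + 4912 = -63 + 4912 = 4849$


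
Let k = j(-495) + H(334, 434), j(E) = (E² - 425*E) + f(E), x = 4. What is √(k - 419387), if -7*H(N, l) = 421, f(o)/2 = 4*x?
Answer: √1763258/7 ≈ 189.70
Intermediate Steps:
f(o) = 32 (f(o) = 2*(4*4) = 2*16 = 32)
H(N, l) = -421/7 (H(N, l) = -⅐*421 = -421/7)
j(E) = 32 + E² - 425*E (j(E) = (E² - 425*E) + 32 = 32 + E² - 425*E)
k = 3187603/7 (k = (32 + (-495)² - 425*(-495)) - 421/7 = (32 + 245025 + 210375) - 421/7 = 455432 - 421/7 = 3187603/7 ≈ 4.5537e+5)
√(k - 419387) = √(3187603/7 - 419387) = √(251894/7) = √1763258/7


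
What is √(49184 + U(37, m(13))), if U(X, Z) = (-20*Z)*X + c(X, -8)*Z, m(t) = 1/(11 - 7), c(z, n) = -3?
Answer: 3*√21777/2 ≈ 221.36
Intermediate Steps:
m(t) = ¼ (m(t) = 1/4 = ¼)
U(X, Z) = -3*Z - 20*X*Z (U(X, Z) = (-20*Z)*X - 3*Z = -20*X*Z - 3*Z = -3*Z - 20*X*Z)
√(49184 + U(37, m(13))) = √(49184 - 1*¼*(3 + 20*37)) = √(49184 - 1*¼*(3 + 740)) = √(49184 - 1*¼*743) = √(49184 - 743/4) = √(195993/4) = 3*√21777/2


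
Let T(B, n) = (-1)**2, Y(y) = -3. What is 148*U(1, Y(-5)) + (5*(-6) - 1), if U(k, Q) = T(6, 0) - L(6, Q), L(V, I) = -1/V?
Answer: 425/3 ≈ 141.67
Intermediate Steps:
T(B, n) = 1
U(k, Q) = 7/6 (U(k, Q) = 1 - (-1)/6 = 1 - 1*(-1/6) = 1 + 1/6 = 7/6)
148*U(1, Y(-5)) + (5*(-6) - 1) = 148*(7/6) + (5*(-6) - 1) = 518/3 + (-30 - 1) = 518/3 - 31 = 425/3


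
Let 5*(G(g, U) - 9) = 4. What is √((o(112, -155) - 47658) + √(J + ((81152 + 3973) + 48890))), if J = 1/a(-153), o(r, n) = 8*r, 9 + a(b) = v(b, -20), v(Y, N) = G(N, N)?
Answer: √(-187048 + 2*√536065)/2 ≈ 215.4*I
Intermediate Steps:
G(g, U) = 49/5 (G(g, U) = 9 + (⅕)*4 = 9 + ⅘ = 49/5)
v(Y, N) = 49/5
a(b) = ⅘ (a(b) = -9 + 49/5 = ⅘)
J = 5/4 (J = 1/(⅘) = 5/4 ≈ 1.2500)
√((o(112, -155) - 47658) + √(J + ((81152 + 3973) + 48890))) = √((8*112 - 47658) + √(5/4 + ((81152 + 3973) + 48890))) = √((896 - 47658) + √(5/4 + (85125 + 48890))) = √(-46762 + √(5/4 + 134015)) = √(-46762 + √(536065/4)) = √(-46762 + √536065/2)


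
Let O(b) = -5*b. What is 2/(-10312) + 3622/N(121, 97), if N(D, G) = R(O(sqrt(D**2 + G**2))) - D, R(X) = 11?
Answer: -9337571/283580 ≈ -32.927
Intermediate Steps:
N(D, G) = 11 - D
2/(-10312) + 3622/N(121, 97) = 2/(-10312) + 3622/(11 - 1*121) = 2*(-1/10312) + 3622/(11 - 121) = -1/5156 + 3622/(-110) = -1/5156 + 3622*(-1/110) = -1/5156 - 1811/55 = -9337571/283580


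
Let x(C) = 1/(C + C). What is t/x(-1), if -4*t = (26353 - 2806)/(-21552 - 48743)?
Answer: -23547/140590 ≈ -0.16749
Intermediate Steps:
t = 23547/281180 (t = -(26353 - 2806)/(4*(-21552 - 48743)) = -23547/(4*(-70295)) = -23547*(-1)/(4*70295) = -¼*(-23547/70295) = 23547/281180 ≈ 0.083743)
x(C) = 1/(2*C)
t/x(-1) = 23547/(281180*(((½)/(-1)))) = 23547/(281180*(((½)*(-1)))) = 23547/(281180*(-½)) = (23547/281180)*(-2) = -23547/140590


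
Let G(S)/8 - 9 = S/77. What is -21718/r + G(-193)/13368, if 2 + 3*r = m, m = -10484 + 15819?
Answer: -8380503218/686181111 ≈ -12.213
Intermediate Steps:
m = 5335
r = 5333/3 (r = -⅔ + (⅓)*5335 = -⅔ + 5335/3 = 5333/3 ≈ 1777.7)
G(S) = 72 + 8*S/77 (G(S) = 72 + 8*(S/77) = 72 + 8*S/77)
-21718/r + G(-193)/13368 = -21718/5333/3 + (72 + (8/77)*(-193))/13368 = -21718*3/5333 + (72 - 1544/77)*(1/13368) = -65154/5333 + (4000/77)*(1/13368) = -65154/5333 + 500/128667 = -8380503218/686181111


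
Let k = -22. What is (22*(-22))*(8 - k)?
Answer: -14520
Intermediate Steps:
(22*(-22))*(8 - k) = (22*(-22))*(8 - 1*(-22)) = -484*(8 + 22) = -484*30 = -14520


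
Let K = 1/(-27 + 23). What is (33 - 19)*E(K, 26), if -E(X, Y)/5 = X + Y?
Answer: -3605/2 ≈ -1802.5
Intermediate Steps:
K = -¼ (K = 1/(-4) = -¼ ≈ -0.25000)
E(X, Y) = -5*X - 5*Y (E(X, Y) = -5*(X + Y) = -5*X - 5*Y)
(33 - 19)*E(K, 26) = (33 - 19)*(-5*(-¼) - 5*26) = 14*(5/4 - 130) = 14*(-515/4) = -3605/2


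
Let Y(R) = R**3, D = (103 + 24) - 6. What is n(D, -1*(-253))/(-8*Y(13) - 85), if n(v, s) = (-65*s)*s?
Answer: 4160585/17661 ≈ 235.58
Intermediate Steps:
D = 121 (D = 127 - 6 = 121)
n(v, s) = -65*s**2
n(D, -1*(-253))/(-8*Y(13) - 85) = (-65*(-1*(-253))**2)/(-8*13**3 - 85) = (-65*253**2)/(-8*2197 - 85) = (-65*64009)/(-17576 - 85) = -4160585/(-17661) = -4160585*(-1/17661) = 4160585/17661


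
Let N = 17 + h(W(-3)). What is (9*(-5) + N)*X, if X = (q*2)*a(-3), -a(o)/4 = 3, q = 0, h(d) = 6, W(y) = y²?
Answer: 0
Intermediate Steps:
a(o) = -12 (a(o) = -4*3 = -12)
X = 0 (X = (0*2)*(-12) = 0*(-12) = 0)
N = 23 (N = 17 + 6 = 23)
(9*(-5) + N)*X = (9*(-5) + 23)*0 = (-45 + 23)*0 = -22*0 = 0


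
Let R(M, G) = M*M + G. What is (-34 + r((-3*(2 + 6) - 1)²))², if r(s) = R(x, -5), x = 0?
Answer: 1521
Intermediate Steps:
R(M, G) = G + M² (R(M, G) = M² + G = G + M²)
r(s) = -5 (r(s) = -5 + 0² = -5 + 0 = -5)
(-34 + r((-3*(2 + 6) - 1)²))² = (-34 - 5)² = (-39)² = 1521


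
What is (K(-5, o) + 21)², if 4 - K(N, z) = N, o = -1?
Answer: 900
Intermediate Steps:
K(N, z) = 4 - N
(K(-5, o) + 21)² = ((4 - 1*(-5)) + 21)² = ((4 + 5) + 21)² = (9 + 21)² = 30² = 900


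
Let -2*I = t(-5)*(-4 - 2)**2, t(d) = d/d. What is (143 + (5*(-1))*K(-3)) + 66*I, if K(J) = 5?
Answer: -1070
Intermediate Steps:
t(d) = 1
I = -18 (I = -(-4 - 2)**2/2 = -(-6)**2/2 = -36/2 = -1/2*36 = -18)
(143 + (5*(-1))*K(-3)) + 66*I = (143 + (5*(-1))*5) + 66*(-18) = (143 - 5*5) - 1188 = (143 - 25) - 1188 = 118 - 1188 = -1070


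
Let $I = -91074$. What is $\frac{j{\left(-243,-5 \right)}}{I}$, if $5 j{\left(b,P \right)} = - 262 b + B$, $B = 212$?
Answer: $- \frac{31939}{227685} \approx -0.14028$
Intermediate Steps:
$j{\left(b,P \right)} = \frac{212}{5} - \frac{262 b}{5}$ ($j{\left(b,P \right)} = \frac{- 262 b + 212}{5} = \frac{212 - 262 b}{5} = \frac{212}{5} - \frac{262 b}{5}$)
$\frac{j{\left(-243,-5 \right)}}{I} = \frac{\frac{212}{5} - - \frac{63666}{5}}{-91074} = \left(\frac{212}{5} + \frac{63666}{5}\right) \left(- \frac{1}{91074}\right) = \frac{63878}{5} \left(- \frac{1}{91074}\right) = - \frac{31939}{227685}$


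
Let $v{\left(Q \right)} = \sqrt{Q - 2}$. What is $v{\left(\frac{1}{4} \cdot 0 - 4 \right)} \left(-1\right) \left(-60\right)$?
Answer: $60 i \sqrt{6} \approx 146.97 i$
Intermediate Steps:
$v{\left(Q \right)} = \sqrt{-2 + Q}$
$v{\left(\frac{1}{4} \cdot 0 - 4 \right)} \left(-1\right) \left(-60\right) = \sqrt{-2 - \left(4 - \frac{1}{4} \cdot 0\right)} \left(-1\right) \left(-60\right) = \sqrt{-2 + \left(\frac{1}{4} \cdot 0 - 4\right)} \left(-1\right) \left(-60\right) = \sqrt{-2 + \left(0 - 4\right)} \left(-1\right) \left(-60\right) = \sqrt{-2 - 4} \left(-1\right) \left(-60\right) = \sqrt{-6} \left(-1\right) \left(-60\right) = i \sqrt{6} \left(-1\right) \left(-60\right) = - i \sqrt{6} \left(-60\right) = 60 i \sqrt{6}$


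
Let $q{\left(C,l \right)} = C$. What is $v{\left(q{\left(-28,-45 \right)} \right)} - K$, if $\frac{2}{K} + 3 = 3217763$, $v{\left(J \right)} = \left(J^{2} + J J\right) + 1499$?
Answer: $\frac{4934434959}{1608880} \approx 3067.0$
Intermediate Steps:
$v{\left(J \right)} = 1499 + 2 J^{2}$ ($v{\left(J \right)} = \left(J^{2} + J^{2}\right) + 1499 = 2 J^{2} + 1499 = 1499 + 2 J^{2}$)
$K = \frac{1}{1608880}$ ($K = \frac{2}{-3 + 3217763} = \frac{2}{3217760} = 2 \cdot \frac{1}{3217760} = \frac{1}{1608880} \approx 6.2155 \cdot 10^{-7}$)
$v{\left(q{\left(-28,-45 \right)} \right)} - K = \left(1499 + 2 \left(-28\right)^{2}\right) - \frac{1}{1608880} = \left(1499 + 2 \cdot 784\right) - \frac{1}{1608880} = \left(1499 + 1568\right) - \frac{1}{1608880} = 3067 - \frac{1}{1608880} = \frac{4934434959}{1608880}$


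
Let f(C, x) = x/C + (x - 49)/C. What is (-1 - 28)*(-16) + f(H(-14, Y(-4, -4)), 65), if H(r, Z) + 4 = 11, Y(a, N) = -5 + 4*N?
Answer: 3329/7 ≈ 475.57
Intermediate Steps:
H(r, Z) = 7 (H(r, Z) = -4 + 11 = 7)
f(C, x) = x/C + (-49 + x)/C
(-1 - 28)*(-16) + f(H(-14, Y(-4, -4)), 65) = (-1 - 28)*(-16) + (-49 + 2*65)/7 = -29*(-16) + (-49 + 130)/7 = 464 + (⅐)*81 = 464 + 81/7 = 3329/7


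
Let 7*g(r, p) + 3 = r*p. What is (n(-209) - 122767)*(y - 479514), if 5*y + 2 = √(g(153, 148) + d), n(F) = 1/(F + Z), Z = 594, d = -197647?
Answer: 113321945466168/1925 - 94530588*I*√2381554/13475 ≈ 5.8869e+10 - 1.0826e+7*I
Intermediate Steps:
n(F) = 1/(594 + F) (n(F) = 1/(F + 594) = 1/(594 + F))
g(r, p) = -3/7 + p*r/7 (g(r, p) = -3/7 + (r*p)/7 = -3/7 + (p*r)/7 = -3/7 + p*r/7)
y = -⅖ + 2*I*√2381554/35 (y = -⅖ + √((-3/7 + (⅐)*148*153) - 197647)/5 = -⅖ + √((-3/7 + 22644/7) - 197647)/5 = -⅖ + √(22641/7 - 197647)/5 = -⅖ + √(-1360888/7)/5 = -⅖ + (2*I*√2381554/7)/5 = -⅖ + 2*I*√2381554/35 ≈ -0.4 + 88.184*I)
(n(-209) - 122767)*(y - 479514) = (1/(594 - 209) - 122767)*((-⅖ + 2*I*√2381554/35) - 479514) = (1/385 - 122767)*(-2397572/5 + 2*I*√2381554/35) = -47265294*(-2397572/5 + 2*I*√2381554/35)/385 = 113321945466168/1925 - 94530588*I*√2381554/13475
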